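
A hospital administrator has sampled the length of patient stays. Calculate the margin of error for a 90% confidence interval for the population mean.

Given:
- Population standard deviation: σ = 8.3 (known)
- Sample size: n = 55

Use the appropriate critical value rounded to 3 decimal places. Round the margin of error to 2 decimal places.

The population standard deviation σ is known, so use the z-interval margin of error formula.

For 90% confidence, z* = 1.645 (from standard normal table)

Margin of error formula for z-interval: E = z* × σ/√n

E = 1.645 × 8.3/√55
  = 1.645 × 1.119172
  = 1.8410

Rounded to 2 decimal places:

1.84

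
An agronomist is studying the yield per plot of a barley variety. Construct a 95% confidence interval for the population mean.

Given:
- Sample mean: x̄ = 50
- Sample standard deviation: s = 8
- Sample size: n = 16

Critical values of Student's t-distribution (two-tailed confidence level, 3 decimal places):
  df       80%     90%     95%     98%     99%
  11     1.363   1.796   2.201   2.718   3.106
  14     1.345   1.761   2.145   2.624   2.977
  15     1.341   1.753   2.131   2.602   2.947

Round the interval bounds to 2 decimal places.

The population standard deviation σ is unknown (only the sample standard deviation s is given), so use a t-interval with df = n - 1 = 16 - 1 = 15.

For 95% confidence with df = 15, t* = 2.131 (from t-table)

Standard error: SE = s/√n = 8/√16 = 2.000000

Margin of error: E = t* × SE = 2.131 × 2.000000 = 4.2620

T-interval: x̄ ± E = 50 ± 4.2620 = (45.7380, 54.2620)

Rounded to 2 decimal places:

(45.74, 54.26)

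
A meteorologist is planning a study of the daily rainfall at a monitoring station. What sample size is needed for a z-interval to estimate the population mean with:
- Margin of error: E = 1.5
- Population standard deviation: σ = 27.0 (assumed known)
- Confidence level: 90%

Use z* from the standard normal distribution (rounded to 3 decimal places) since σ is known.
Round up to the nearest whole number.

Using z* since population σ is known (z-interval formula).

For 90% confidence, z* = 1.645 (from standard normal table)

Sample size formula for z-interval: n = (z*σ/E)²

n = (1.645 × 27.0 / 1.5)²
  = (29.610000)²
  = 876.7521

Round up to the nearest whole number: n = 877

877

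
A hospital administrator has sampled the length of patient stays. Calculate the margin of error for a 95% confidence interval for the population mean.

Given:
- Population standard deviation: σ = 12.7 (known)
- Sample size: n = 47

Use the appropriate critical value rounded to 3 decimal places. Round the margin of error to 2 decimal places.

The population standard deviation σ is known, so use the z-interval margin of error formula.

For 95% confidence, z* = 1.96 (from standard normal table)

Margin of error formula for z-interval: E = z* × σ/√n

E = 1.96 × 12.7/√47
  = 1.96 × 1.852485
  = 3.6309

Rounded to 2 decimal places:

3.63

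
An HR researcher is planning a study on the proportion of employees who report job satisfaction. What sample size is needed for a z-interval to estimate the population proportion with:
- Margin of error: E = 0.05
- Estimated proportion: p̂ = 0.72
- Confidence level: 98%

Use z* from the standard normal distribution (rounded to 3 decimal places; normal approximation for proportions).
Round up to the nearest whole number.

Using z* for proportion z-interval (normal approximation).

For 98% confidence, z* = 2.326 (from standard normal table)

Sample size formula for proportion z-interval: n = z*²p̂(1-p̂)/E²

n = 2.326² × 0.72 × 0.28 / 0.05²
  = 5.410276 × 0.2016 / 0.0025
  = 436.2847

Round up to the nearest whole number: n = 437

437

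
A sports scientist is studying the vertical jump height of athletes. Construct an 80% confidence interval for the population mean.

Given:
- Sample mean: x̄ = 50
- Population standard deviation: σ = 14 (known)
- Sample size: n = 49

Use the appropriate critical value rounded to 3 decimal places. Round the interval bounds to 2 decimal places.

The population standard deviation σ is known, so use a z-interval (standard normal critical value).

For 80% confidence, z* = 1.282 (from standard normal table)

Standard error: SE = σ/√n = 14/√49 = 2.000000

Margin of error: E = z* × SE = 1.282 × 2.000000 = 2.5640

Z-interval: x̄ ± E = 50 ± 2.5640 = (47.4360, 52.5640)

Rounded to 2 decimal places:

(47.44, 52.56)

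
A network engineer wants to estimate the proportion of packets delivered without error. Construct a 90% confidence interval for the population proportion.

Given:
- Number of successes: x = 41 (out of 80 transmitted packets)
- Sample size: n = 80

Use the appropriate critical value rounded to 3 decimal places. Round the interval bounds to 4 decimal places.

Sample proportion: p̂ = 41/80 = 0.512500

Check conditions for normal approximation:
  np̂ = 41 ≥ 10 ✓
  n(1-p̂) = 39 ≥ 10 ✓

The sample is large enough, so use a z-interval (normal approximation) for the proportion.

For 90% confidence, z* = 1.645 (from standard normal table)

Standard error: SE = √(p̂(1-p̂)/n) = √(0.512500×0.487500/80) = 0.05588423

Margin of error: E = z* × SE = 1.645 × 0.05588423 = 0.091930

Z-interval: p̂ ± E = 0.512500 ± 0.091930 = (0.420570, 0.604430)

Rounded to 4 decimal places:

(0.4206, 0.6044)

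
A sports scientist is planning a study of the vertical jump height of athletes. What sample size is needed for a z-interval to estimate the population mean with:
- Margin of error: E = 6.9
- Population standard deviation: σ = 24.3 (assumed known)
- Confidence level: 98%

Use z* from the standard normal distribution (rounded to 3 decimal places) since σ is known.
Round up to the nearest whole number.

Using z* since population σ is known (z-interval formula).

For 98% confidence, z* = 2.326 (from standard normal table)

Sample size formula for z-interval: n = (z*σ/E)²

n = (2.326 × 24.3 / 6.9)²
  = (8.191565)²
  = 67.1017

Round up to the nearest whole number: n = 68

68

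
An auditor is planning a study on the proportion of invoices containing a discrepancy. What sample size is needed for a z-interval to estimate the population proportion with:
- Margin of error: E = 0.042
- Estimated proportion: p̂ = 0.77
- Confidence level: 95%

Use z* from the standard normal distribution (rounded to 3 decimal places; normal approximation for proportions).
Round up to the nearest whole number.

Using z* for proportion z-interval (normal approximation).

For 95% confidence, z* = 1.96 (from standard normal table)

Sample size formula for proportion z-interval: n = z*²p̂(1-p̂)/E²

n = 1.96² × 0.77 × 0.23 / 0.042²
  = 3.8416 × 0.1771 / 0.001764
  = 385.6844

Round up to the nearest whole number: n = 386

386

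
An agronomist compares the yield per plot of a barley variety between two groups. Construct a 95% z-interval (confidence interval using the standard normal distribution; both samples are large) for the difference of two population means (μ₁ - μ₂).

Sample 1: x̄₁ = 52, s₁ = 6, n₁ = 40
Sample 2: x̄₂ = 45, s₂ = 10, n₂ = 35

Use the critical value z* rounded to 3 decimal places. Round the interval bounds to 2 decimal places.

Both samples are large (n₁ = 40 ≥ 30, n₂ = 35 ≥ 30), so a z-interval for the difference of means applies.

Point estimate: x̄₁ - x̄₂ = 52 - 45 = 7

Standard error: SE = √(s₁²/n₁ + s₂²/n₂)
= √(6²/40 + 10²/35)
= √(0.900000 + 2.857143)
= 1.938335

For 95% confidence, z* = 1.96 (from standard normal table)
Margin of error: E = z* × SE = 1.96 × 1.938335 = 3.7991

Z-interval: (x̄₁ - x̄₂) ± E = 7 ± 3.7991 = (3.2009, 10.7991)

Rounded to 2 decimal places:

(3.20, 10.80)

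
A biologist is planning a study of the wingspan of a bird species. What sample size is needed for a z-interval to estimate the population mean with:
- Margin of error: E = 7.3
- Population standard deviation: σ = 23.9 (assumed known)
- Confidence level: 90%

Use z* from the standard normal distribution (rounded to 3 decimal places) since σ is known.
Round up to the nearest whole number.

Using z* since population σ is known (z-interval formula).

For 90% confidence, z* = 1.645 (from standard normal table)

Sample size formula for z-interval: n = (z*σ/E)²

n = (1.645 × 23.9 / 7.3)²
  = (5.385685)²
  = 29.0056

Round up to the nearest whole number: n = 30

30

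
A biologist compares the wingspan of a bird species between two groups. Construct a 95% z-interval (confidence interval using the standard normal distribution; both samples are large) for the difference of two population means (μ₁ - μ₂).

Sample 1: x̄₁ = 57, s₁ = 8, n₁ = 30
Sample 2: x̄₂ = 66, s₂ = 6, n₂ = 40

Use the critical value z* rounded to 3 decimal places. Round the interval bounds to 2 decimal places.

Both samples are large (n₁ = 30 ≥ 30, n₂ = 40 ≥ 30), so a z-interval for the difference of means applies.

Point estimate: x̄₁ - x̄₂ = 57 - 66 = -9

Standard error: SE = √(s₁²/n₁ + s₂²/n₂)
= √(8²/30 + 6²/40)
= √(2.133333 + 0.900000)
= 1.741647

For 95% confidence, z* = 1.96 (from standard normal table)
Margin of error: E = z* × SE = 1.96 × 1.741647 = 3.4136

Z-interval: (x̄₁ - x̄₂) ± E = -9 ± 3.4136 = (-12.4136, -5.5864)

Rounded to 2 decimal places:

(-12.41, -5.59)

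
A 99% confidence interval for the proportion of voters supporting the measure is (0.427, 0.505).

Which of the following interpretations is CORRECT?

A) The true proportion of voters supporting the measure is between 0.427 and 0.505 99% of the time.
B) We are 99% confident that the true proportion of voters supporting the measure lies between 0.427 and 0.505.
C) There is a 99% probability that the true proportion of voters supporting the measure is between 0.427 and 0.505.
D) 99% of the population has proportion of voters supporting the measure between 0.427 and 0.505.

A confidence interval represents our confidence in the procedure, not a probability statement about the parameter.

Key concept: If we repeated this sampling process many times and computed a 99% CI each time, about 99% of those intervals would contain the true population parameter.

For this specific interval (0.427, 0.505):
- Midpoint (point estimate): 0.466
- Margin of error: 0.039

The correct interpretation is the one stating confidence that the true parameter lies in the interval — option B.

B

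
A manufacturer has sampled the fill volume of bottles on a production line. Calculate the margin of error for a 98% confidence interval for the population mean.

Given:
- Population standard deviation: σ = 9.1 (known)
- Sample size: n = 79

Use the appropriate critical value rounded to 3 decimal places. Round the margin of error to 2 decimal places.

The population standard deviation σ is known, so use the z-interval margin of error formula.

For 98% confidence, z* = 2.326 (from standard normal table)

Margin of error formula for z-interval: E = z* × σ/√n

E = 2.326 × 9.1/√79
  = 2.326 × 1.023830
  = 2.3814

Rounded to 2 decimal places:

2.38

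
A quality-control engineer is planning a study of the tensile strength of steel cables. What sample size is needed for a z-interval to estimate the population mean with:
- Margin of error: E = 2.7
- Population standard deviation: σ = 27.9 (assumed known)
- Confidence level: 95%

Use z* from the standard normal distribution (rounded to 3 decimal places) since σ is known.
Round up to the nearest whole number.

Using z* since population σ is known (z-interval formula).

For 95% confidence, z* = 1.96 (from standard normal table)

Sample size formula for z-interval: n = (z*σ/E)²

n = (1.96 × 27.9 / 2.7)²
  = (20.253333)²
  = 410.1975

Round up to the nearest whole number: n = 411

411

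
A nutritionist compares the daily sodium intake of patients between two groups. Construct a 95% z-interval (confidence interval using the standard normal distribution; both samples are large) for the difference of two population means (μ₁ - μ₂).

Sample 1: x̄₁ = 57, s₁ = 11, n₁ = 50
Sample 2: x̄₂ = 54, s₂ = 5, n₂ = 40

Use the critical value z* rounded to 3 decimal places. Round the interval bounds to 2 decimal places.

Both samples are large (n₁ = 50 ≥ 30, n₂ = 40 ≥ 30), so a z-interval for the difference of means applies.

Point estimate: x̄₁ - x̄₂ = 57 - 54 = 3

Standard error: SE = √(s₁²/n₁ + s₂²/n₂)
= √(11²/50 + 5²/40)
= √(2.420000 + 0.625000)
= 1.744993

For 95% confidence, z* = 1.96 (from standard normal table)
Margin of error: E = z* × SE = 1.96 × 1.744993 = 3.4202

Z-interval: (x̄₁ - x̄₂) ± E = 3 ± 3.4202 = (-0.4202, 6.4202)

Rounded to 2 decimal places:

(-0.42, 6.42)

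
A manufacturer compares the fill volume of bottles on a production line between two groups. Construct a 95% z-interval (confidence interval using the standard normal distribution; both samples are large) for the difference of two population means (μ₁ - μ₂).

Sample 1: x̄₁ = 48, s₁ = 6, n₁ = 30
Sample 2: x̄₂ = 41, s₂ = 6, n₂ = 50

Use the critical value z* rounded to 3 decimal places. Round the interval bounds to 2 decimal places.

Both samples are large (n₁ = 30 ≥ 30, n₂ = 50 ≥ 30), so a z-interval for the difference of means applies.

Point estimate: x̄₁ - x̄₂ = 48 - 41 = 7

Standard error: SE = √(s₁²/n₁ + s₂²/n₂)
= √(6²/30 + 6²/50)
= √(1.200000 + 0.720000)
= 1.385641

For 95% confidence, z* = 1.96 (from standard normal table)
Margin of error: E = z* × SE = 1.96 × 1.385641 = 2.7159

Z-interval: (x̄₁ - x̄₂) ± E = 7 ± 2.7159 = (4.2841, 9.7159)

Rounded to 2 decimal places:

(4.28, 9.72)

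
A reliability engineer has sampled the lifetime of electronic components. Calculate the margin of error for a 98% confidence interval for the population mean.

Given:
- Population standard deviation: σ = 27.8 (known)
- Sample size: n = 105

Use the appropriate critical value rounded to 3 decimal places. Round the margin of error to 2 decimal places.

The population standard deviation σ is known, so use the z-interval margin of error formula.

For 98% confidence, z* = 2.326 (from standard normal table)

Margin of error formula for z-interval: E = z* × σ/√n

E = 2.326 × 27.8/√105
  = 2.326 × 2.713002
  = 6.3104

Rounded to 2 decimal places:

6.31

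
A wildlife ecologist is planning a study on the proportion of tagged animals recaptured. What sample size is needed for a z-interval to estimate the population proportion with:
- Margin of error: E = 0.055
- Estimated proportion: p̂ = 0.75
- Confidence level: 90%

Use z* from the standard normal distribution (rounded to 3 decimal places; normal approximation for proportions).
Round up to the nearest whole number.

Using z* for proportion z-interval (normal approximation).

For 90% confidence, z* = 1.645 (from standard normal table)

Sample size formula for proportion z-interval: n = z*²p̂(1-p̂)/E²

n = 1.645² × 0.75 × 0.25 / 0.055²
  = 2.706025 × 0.1875 / 0.003025
  = 167.7288

Round up to the nearest whole number: n = 168

168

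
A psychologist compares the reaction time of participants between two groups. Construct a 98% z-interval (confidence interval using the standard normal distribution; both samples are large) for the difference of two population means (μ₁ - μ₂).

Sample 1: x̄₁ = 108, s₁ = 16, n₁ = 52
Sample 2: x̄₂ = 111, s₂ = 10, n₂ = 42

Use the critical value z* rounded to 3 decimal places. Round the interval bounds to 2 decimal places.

Both samples are large (n₁ = 52 ≥ 30, n₂ = 42 ≥ 30), so a z-interval for the difference of means applies.

Point estimate: x̄₁ - x̄₂ = 108 - 111 = -3

Standard error: SE = √(s₁²/n₁ + s₂²/n₂)
= √(16²/52 + 10²/42)
= √(4.923077 + 2.380952)
= 2.702597

For 98% confidence, z* = 2.326 (from standard normal table)
Margin of error: E = z* × SE = 2.326 × 2.702597 = 6.2862

Z-interval: (x̄₁ - x̄₂) ± E = -3 ± 6.2862 = (-9.2862, 3.2862)

Rounded to 2 decimal places:

(-9.29, 3.29)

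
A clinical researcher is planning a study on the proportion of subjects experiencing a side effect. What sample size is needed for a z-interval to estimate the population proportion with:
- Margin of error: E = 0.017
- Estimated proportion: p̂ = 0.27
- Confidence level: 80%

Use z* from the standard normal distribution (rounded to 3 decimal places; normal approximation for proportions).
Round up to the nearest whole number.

Using z* for proportion z-interval (normal approximation).

For 80% confidence, z* = 1.282 (from standard normal table)

Sample size formula for proportion z-interval: n = z*²p̂(1-p̂)/E²

n = 1.282² × 0.27 × 0.73 / 0.017²
  = 1.643524 × 0.1971 / 0.000289
  = 1120.8947

Round up to the nearest whole number: n = 1121

1121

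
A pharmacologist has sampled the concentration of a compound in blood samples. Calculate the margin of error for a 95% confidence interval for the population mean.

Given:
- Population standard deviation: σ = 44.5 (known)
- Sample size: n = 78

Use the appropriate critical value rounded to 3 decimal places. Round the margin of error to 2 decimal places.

The population standard deviation σ is known, so use the z-interval margin of error formula.

For 95% confidence, z* = 1.96 (from standard normal table)

Margin of error formula for z-interval: E = z* × σ/√n

E = 1.96 × 44.5/√78
  = 1.96 × 5.038633
  = 9.8757

Rounded to 2 decimal places:

9.88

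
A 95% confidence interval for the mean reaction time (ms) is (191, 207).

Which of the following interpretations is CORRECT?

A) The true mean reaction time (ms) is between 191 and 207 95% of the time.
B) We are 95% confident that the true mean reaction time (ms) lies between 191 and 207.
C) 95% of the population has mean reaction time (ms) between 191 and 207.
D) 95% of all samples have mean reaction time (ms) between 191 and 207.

A confidence interval represents our confidence in the procedure, not a probability statement about the parameter.

Key concept: If we repeated this sampling process many times and computed a 95% CI each time, about 95% of those intervals would contain the true population parameter.

For this specific interval (191, 207):
- Midpoint (point estimate): 199
- Margin of error: 8

The correct interpretation is the one stating confidence that the true parameter lies in the interval — option B.

B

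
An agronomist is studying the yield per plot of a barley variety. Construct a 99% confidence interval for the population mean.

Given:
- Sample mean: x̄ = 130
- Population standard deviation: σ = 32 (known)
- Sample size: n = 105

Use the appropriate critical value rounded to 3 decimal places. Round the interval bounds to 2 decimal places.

The population standard deviation σ is known, so use a z-interval (standard normal critical value).

For 99% confidence, z* = 2.576 (from standard normal table)

Standard error: SE = σ/√n = 32/√105 = 3.122880

Margin of error: E = z* × SE = 2.576 × 3.122880 = 8.0445

Z-interval: x̄ ± E = 130 ± 8.0445 = (121.9555, 138.0445)

Rounded to 2 decimal places:

(121.96, 138.04)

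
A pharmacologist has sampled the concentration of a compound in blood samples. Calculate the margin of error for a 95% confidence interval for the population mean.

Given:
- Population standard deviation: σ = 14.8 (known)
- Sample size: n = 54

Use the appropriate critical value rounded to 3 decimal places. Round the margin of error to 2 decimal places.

The population standard deviation σ is known, so use the z-interval margin of error formula.

For 95% confidence, z* = 1.96 (from standard normal table)

Margin of error formula for z-interval: E = z* × σ/√n

E = 1.96 × 14.8/√54
  = 1.96 × 2.014025
  = 3.9475

Rounded to 2 decimal places:

3.95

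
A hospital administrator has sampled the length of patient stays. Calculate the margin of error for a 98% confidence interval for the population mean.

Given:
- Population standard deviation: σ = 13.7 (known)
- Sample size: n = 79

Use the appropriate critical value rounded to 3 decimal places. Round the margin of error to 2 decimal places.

The population standard deviation σ is known, so use the z-interval margin of error formula.

For 98% confidence, z* = 2.326 (from standard normal table)

Margin of error formula for z-interval: E = z* × σ/√n

E = 2.326 × 13.7/√79
  = 2.326 × 1.541370
  = 3.5852

Rounded to 2 decimal places:

3.59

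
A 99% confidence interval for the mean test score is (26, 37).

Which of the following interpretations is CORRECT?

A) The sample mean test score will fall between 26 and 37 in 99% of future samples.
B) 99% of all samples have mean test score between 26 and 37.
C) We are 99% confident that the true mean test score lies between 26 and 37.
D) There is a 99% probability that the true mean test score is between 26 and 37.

A confidence interval represents our confidence in the procedure, not a probability statement about the parameter.

Key concept: If we repeated this sampling process many times and computed a 99% CI each time, about 99% of those intervals would contain the true population parameter.

For this specific interval (26, 37):
- Midpoint (point estimate): 31.5
- Margin of error: 5.5

The correct interpretation is the one stating confidence that the true parameter lies in the interval — option C.

C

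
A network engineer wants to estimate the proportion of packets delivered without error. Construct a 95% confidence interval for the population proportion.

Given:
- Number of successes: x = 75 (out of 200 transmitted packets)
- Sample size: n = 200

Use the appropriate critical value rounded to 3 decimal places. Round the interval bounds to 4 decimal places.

Sample proportion: p̂ = 75/200 = 0.375000

Check conditions for normal approximation:
  np̂ = 75 ≥ 10 ✓
  n(1-p̂) = 125 ≥ 10 ✓

The sample is large enough, so use a z-interval (normal approximation) for the proportion.

For 95% confidence, z* = 1.96 (from standard normal table)

Standard error: SE = √(p̂(1-p̂)/n) = √(0.375000×0.625000/200) = 0.03423266

Margin of error: E = z* × SE = 1.96 × 0.03423266 = 0.067096

Z-interval: p̂ ± E = 0.375000 ± 0.067096 = (0.307904, 0.442096)

Rounded to 4 decimal places:

(0.3079, 0.4421)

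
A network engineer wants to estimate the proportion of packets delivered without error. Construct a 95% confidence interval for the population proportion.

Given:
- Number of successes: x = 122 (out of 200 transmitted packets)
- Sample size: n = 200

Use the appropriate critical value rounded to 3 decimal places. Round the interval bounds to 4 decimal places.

Sample proportion: p̂ = 122/200 = 0.610000

Check conditions for normal approximation:
  np̂ = 122 ≥ 10 ✓
  n(1-p̂) = 78 ≥ 10 ✓

The sample is large enough, so use a z-interval (normal approximation) for the proportion.

For 95% confidence, z* = 1.96 (from standard normal table)

Standard error: SE = √(p̂(1-p̂)/n) = √(0.610000×0.390000/200) = 0.03448913

Margin of error: E = z* × SE = 1.96 × 0.03448913 = 0.067599

Z-interval: p̂ ± E = 0.610000 ± 0.067599 = (0.542401, 0.677599)

Rounded to 4 decimal places:

(0.5424, 0.6776)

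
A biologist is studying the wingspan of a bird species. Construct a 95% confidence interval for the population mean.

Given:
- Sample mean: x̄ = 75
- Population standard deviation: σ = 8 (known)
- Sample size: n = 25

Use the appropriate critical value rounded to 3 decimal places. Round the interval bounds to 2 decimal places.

The population standard deviation σ is known, so use a z-interval (standard normal critical value).

For 95% confidence, z* = 1.96 (from standard normal table)

Standard error: SE = σ/√n = 8/√25 = 1.600000

Margin of error: E = z* × SE = 1.96 × 1.600000 = 3.1360

Z-interval: x̄ ± E = 75 ± 3.1360 = (71.8640, 78.1360)

Rounded to 2 decimal places:

(71.86, 78.14)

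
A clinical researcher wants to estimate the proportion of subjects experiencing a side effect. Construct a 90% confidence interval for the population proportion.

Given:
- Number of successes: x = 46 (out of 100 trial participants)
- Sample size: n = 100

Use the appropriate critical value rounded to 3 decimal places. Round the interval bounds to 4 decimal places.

Sample proportion: p̂ = 46/100 = 0.460000

Check conditions for normal approximation:
  np̂ = 46 ≥ 10 ✓
  n(1-p̂) = 54 ≥ 10 ✓

The sample is large enough, so use a z-interval (normal approximation) for the proportion.

For 90% confidence, z* = 1.645 (from standard normal table)

Standard error: SE = √(p̂(1-p̂)/n) = √(0.460000×0.540000/100) = 0.04983974

Margin of error: E = z* × SE = 1.645 × 0.04983974 = 0.081986

Z-interval: p̂ ± E = 0.460000 ± 0.081986 = (0.378014, 0.541986)

Rounded to 4 decimal places:

(0.3780, 0.5420)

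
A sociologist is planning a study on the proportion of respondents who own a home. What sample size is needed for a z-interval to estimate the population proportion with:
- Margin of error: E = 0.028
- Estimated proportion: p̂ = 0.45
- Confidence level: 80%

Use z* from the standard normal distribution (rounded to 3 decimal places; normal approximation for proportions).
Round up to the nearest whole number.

Using z* for proportion z-interval (normal approximation).

For 80% confidence, z* = 1.282 (from standard normal table)

Sample size formula for proportion z-interval: n = z*²p̂(1-p̂)/E²

n = 1.282² × 0.45 × 0.55 / 0.028²
  = 1.643524 × 0.2475 / 0.000784
  = 518.8421

Round up to the nearest whole number: n = 519

519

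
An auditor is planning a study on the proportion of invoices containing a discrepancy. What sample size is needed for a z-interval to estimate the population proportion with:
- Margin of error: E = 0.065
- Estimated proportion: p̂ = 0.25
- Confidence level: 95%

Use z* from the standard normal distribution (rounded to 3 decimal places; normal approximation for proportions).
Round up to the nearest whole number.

Using z* for proportion z-interval (normal approximation).

For 95% confidence, z* = 1.96 (from standard normal table)

Sample size formula for proportion z-interval: n = z*²p̂(1-p̂)/E²

n = 1.96² × 0.25 × 0.75 / 0.065²
  = 3.8416 × 0.1875 / 0.004225
  = 170.4852

Round up to the nearest whole number: n = 171

171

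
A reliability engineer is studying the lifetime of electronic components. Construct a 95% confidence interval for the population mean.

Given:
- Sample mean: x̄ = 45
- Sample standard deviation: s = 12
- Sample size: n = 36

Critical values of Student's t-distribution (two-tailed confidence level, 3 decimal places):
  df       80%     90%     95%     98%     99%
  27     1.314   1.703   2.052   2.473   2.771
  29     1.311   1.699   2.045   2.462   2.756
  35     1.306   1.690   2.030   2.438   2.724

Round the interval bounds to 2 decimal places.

The population standard deviation σ is unknown (only the sample standard deviation s is given), so use a t-interval with df = n - 1 = 36 - 1 = 35.

For 95% confidence with df = 35, t* = 2.030 (from t-table)

Standard error: SE = s/√n = 12/√36 = 2.000000

Margin of error: E = t* × SE = 2.030 × 2.000000 = 4.0600

T-interval: x̄ ± E = 45 ± 4.0600 = (40.9400, 49.0600)

Rounded to 2 decimal places:

(40.94, 49.06)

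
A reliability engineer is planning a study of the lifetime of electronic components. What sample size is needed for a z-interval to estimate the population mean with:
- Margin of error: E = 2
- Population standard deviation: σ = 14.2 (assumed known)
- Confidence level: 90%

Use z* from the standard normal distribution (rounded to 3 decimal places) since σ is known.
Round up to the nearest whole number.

Using z* since population σ is known (z-interval formula).

For 90% confidence, z* = 1.645 (from standard normal table)

Sample size formula for z-interval: n = (z*σ/E)²

n = (1.645 × 14.2 / 2)²
  = (11.679500)²
  = 136.4107

Round up to the nearest whole number: n = 137

137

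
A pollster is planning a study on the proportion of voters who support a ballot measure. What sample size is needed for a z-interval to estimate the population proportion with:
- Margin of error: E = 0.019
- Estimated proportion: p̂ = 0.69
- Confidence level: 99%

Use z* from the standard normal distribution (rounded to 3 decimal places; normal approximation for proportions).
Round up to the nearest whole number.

Using z* for proportion z-interval (normal approximation).

For 99% confidence, z* = 2.576 (from standard normal table)

Sample size formula for proportion z-interval: n = z*²p̂(1-p̂)/E²

n = 2.576² × 0.69 × 0.31 / 0.019²
  = 6.635776 × 0.2139 / 0.000361
  = 3931.8351

Round up to the nearest whole number: n = 3932

3932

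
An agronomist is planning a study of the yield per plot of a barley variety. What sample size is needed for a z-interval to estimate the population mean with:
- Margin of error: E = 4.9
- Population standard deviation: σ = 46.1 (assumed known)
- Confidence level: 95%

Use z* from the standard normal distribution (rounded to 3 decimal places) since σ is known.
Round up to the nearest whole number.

Using z* since population σ is known (z-interval formula).

For 95% confidence, z* = 1.96 (from standard normal table)

Sample size formula for z-interval: n = (z*σ/E)²

n = (1.96 × 46.1 / 4.9)²
  = (18.440000)²
  = 340.0336

Round up to the nearest whole number: n = 341

341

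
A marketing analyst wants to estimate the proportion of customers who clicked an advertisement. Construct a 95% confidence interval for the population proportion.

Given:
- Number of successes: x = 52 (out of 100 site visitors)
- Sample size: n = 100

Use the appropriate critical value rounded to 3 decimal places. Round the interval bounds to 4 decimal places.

Sample proportion: p̂ = 52/100 = 0.520000

Check conditions for normal approximation:
  np̂ = 52 ≥ 10 ✓
  n(1-p̂) = 48 ≥ 10 ✓

The sample is large enough, so use a z-interval (normal approximation) for the proportion.

For 95% confidence, z* = 1.96 (from standard normal table)

Standard error: SE = √(p̂(1-p̂)/n) = √(0.520000×0.480000/100) = 0.04995998

Margin of error: E = z* × SE = 1.96 × 0.04995998 = 0.097922

Z-interval: p̂ ± E = 0.520000 ± 0.097922 = (0.422078, 0.617922)

Rounded to 4 decimal places:

(0.4221, 0.6179)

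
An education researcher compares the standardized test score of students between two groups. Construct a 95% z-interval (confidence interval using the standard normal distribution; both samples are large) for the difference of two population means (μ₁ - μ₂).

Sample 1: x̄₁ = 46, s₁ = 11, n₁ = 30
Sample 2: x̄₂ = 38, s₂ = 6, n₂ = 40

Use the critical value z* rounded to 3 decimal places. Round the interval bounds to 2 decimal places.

Both samples are large (n₁ = 30 ≥ 30, n₂ = 40 ≥ 30), so a z-interval for the difference of means applies.

Point estimate: x̄₁ - x̄₂ = 46 - 38 = 8

Standard error: SE = √(s₁²/n₁ + s₂²/n₂)
= √(11²/30 + 6²/40)
= √(4.033333 + 0.900000)
= 2.221111

For 95% confidence, z* = 1.96 (from standard normal table)
Margin of error: E = z* × SE = 1.96 × 2.221111 = 4.3534

Z-interval: (x̄₁ - x̄₂) ± E = 8 ± 4.3534 = (3.6466, 12.3534)

Rounded to 2 decimal places:

(3.65, 12.35)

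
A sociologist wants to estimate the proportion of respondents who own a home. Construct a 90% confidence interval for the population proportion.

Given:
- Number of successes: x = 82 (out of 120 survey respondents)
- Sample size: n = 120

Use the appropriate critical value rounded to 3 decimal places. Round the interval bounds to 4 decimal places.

Sample proportion: p̂ = 82/120 = 0.683333

Check conditions for normal approximation:
  np̂ = 82 ≥ 10 ✓
  n(1-p̂) = 38 ≥ 10 ✓

The sample is large enough, so use a z-interval (normal approximation) for the proportion.

For 90% confidence, z* = 1.645 (from standard normal table)

Standard error: SE = √(p̂(1-p̂)/n) = √(0.683333×0.316667/120) = 0.04246458

Margin of error: E = z* × SE = 1.645 × 0.04246458 = 0.069854

Z-interval: p̂ ± E = 0.683333 ± 0.069854 = (0.613479, 0.753188)

Rounded to 4 decimal places:

(0.6135, 0.7532)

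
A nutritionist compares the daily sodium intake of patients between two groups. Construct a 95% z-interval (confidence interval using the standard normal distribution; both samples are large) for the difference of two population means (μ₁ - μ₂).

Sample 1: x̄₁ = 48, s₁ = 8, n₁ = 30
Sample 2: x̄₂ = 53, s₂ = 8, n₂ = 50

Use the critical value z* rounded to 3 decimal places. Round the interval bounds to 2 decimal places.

Both samples are large (n₁ = 30 ≥ 30, n₂ = 50 ≥ 30), so a z-interval for the difference of means applies.

Point estimate: x̄₁ - x̄₂ = 48 - 53 = -5

Standard error: SE = √(s₁²/n₁ + s₂²/n₂)
= √(8²/30 + 8²/50)
= √(2.133333 + 1.280000)
= 1.847521

For 95% confidence, z* = 1.96 (from standard normal table)
Margin of error: E = z* × SE = 1.96 × 1.847521 = 3.6211

Z-interval: (x̄₁ - x̄₂) ± E = -5 ± 3.6211 = (-8.6211, -1.3789)

Rounded to 2 decimal places:

(-8.62, -1.38)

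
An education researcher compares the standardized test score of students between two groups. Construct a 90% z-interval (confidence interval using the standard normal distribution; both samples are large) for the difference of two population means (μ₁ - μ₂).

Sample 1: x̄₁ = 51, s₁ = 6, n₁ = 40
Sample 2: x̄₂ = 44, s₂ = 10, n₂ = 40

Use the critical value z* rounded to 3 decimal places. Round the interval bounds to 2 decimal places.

Both samples are large (n₁ = 40 ≥ 30, n₂ = 40 ≥ 30), so a z-interval for the difference of means applies.

Point estimate: x̄₁ - x̄₂ = 51 - 44 = 7

Standard error: SE = √(s₁²/n₁ + s₂²/n₂)
= √(6²/40 + 10²/40)
= √(0.900000 + 2.500000)
= 1.843909

For 90% confidence, z* = 1.645 (from standard normal table)
Margin of error: E = z* × SE = 1.645 × 1.843909 = 3.0332

Z-interval: (x̄₁ - x̄₂) ± E = 7 ± 3.0332 = (3.9668, 10.0332)

Rounded to 2 decimal places:

(3.97, 10.03)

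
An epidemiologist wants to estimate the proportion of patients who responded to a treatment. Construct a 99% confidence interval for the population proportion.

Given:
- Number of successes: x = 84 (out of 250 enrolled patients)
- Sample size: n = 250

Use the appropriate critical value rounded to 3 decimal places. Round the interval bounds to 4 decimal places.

Sample proportion: p̂ = 84/250 = 0.336000

Check conditions for normal approximation:
  np̂ = 84 ≥ 10 ✓
  n(1-p̂) = 166 ≥ 10 ✓

The sample is large enough, so use a z-interval (normal approximation) for the proportion.

For 99% confidence, z* = 2.576 (from standard normal table)

Standard error: SE = √(p̂(1-p̂)/n) = √(0.336000×0.664000/250) = 0.02987333

Margin of error: E = z* × SE = 2.576 × 0.02987333 = 0.076954

Z-interval: p̂ ± E = 0.336000 ± 0.076954 = (0.259046, 0.412954)

Rounded to 4 decimal places:

(0.2590, 0.4130)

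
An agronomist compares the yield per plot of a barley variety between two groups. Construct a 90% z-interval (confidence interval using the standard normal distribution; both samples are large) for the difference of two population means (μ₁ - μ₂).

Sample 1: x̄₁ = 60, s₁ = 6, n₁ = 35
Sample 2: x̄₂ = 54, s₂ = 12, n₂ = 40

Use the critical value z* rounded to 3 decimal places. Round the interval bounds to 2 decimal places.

Both samples are large (n₁ = 35 ≥ 30, n₂ = 40 ≥ 30), so a z-interval for the difference of means applies.

Point estimate: x̄₁ - x̄₂ = 60 - 54 = 6

Standard error: SE = √(s₁²/n₁ + s₂²/n₂)
= √(6²/35 + 12²/40)
= √(1.028571 + 3.600000)
= 2.151411

For 90% confidence, z* = 1.645 (from standard normal table)
Margin of error: E = z* × SE = 1.645 × 2.151411 = 3.5391

Z-interval: (x̄₁ - x̄₂) ± E = 6 ± 3.5391 = (2.4609, 9.5391)

Rounded to 2 decimal places:

(2.46, 9.54)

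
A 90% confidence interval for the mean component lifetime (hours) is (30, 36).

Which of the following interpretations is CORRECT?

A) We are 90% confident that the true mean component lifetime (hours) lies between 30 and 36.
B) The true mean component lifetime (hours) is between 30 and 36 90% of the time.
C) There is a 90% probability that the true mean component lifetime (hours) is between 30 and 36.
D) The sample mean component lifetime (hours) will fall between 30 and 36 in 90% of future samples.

A confidence interval represents our confidence in the procedure, not a probability statement about the parameter.

Key concept: If we repeated this sampling process many times and computed a 90% CI each time, about 90% of those intervals would contain the true population parameter.

For this specific interval (30, 36):
- Midpoint (point estimate): 33
- Margin of error: 3

The correct interpretation is the one stating confidence that the true parameter lies in the interval — option A.

A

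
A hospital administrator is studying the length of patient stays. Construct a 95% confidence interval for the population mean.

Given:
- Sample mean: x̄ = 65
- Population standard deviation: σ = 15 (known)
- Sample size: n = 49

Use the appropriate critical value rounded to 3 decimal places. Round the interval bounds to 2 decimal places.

The population standard deviation σ is known, so use a z-interval (standard normal critical value).

For 95% confidence, z* = 1.96 (from standard normal table)

Standard error: SE = σ/√n = 15/√49 = 2.142857

Margin of error: E = z* × SE = 1.96 × 2.142857 = 4.2000

Z-interval: x̄ ± E = 65 ± 4.2000 = (60.8000, 69.2000)

Rounded to 2 decimal places:

(60.80, 69.20)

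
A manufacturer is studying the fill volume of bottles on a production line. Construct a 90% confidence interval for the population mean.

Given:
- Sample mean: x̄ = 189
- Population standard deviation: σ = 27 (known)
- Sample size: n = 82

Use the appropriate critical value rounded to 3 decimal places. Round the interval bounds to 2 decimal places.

The population standard deviation σ is known, so use a z-interval (standard normal critical value).

For 90% confidence, z* = 1.645 (from standard normal table)

Standard error: SE = σ/√n = 27/√82 = 2.981651

Margin of error: E = z* × SE = 1.645 × 2.981651 = 4.9048

Z-interval: x̄ ± E = 189 ± 4.9048 = (184.0952, 193.9048)

Rounded to 2 decimal places:

(184.10, 193.90)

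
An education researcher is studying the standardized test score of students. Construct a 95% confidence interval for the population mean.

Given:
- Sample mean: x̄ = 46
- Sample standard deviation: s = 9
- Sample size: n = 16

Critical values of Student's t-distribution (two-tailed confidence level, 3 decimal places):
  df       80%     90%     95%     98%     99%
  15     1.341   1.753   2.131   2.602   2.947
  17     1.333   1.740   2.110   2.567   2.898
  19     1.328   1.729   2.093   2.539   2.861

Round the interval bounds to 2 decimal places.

The population standard deviation σ is unknown (only the sample standard deviation s is given), so use a t-interval with df = n - 1 = 16 - 1 = 15.

For 95% confidence with df = 15, t* = 2.131 (from t-table)

Standard error: SE = s/√n = 9/√16 = 2.250000

Margin of error: E = t* × SE = 2.131 × 2.250000 = 4.7947

T-interval: x̄ ± E = 46 ± 4.7947 = (41.2052, 50.7948)

Rounded to 2 decimal places:

(41.21, 50.79)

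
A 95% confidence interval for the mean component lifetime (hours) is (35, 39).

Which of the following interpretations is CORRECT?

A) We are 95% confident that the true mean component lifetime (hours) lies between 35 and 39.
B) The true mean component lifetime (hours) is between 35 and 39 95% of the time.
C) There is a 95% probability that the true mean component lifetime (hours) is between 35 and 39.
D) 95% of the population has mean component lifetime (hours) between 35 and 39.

A confidence interval represents our confidence in the procedure, not a probability statement about the parameter.

Key concept: If we repeated this sampling process many times and computed a 95% CI each time, about 95% of those intervals would contain the true population parameter.

For this specific interval (35, 39):
- Midpoint (point estimate): 37
- Margin of error: 2

The correct interpretation is the one stating confidence that the true parameter lies in the interval — option A.

A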